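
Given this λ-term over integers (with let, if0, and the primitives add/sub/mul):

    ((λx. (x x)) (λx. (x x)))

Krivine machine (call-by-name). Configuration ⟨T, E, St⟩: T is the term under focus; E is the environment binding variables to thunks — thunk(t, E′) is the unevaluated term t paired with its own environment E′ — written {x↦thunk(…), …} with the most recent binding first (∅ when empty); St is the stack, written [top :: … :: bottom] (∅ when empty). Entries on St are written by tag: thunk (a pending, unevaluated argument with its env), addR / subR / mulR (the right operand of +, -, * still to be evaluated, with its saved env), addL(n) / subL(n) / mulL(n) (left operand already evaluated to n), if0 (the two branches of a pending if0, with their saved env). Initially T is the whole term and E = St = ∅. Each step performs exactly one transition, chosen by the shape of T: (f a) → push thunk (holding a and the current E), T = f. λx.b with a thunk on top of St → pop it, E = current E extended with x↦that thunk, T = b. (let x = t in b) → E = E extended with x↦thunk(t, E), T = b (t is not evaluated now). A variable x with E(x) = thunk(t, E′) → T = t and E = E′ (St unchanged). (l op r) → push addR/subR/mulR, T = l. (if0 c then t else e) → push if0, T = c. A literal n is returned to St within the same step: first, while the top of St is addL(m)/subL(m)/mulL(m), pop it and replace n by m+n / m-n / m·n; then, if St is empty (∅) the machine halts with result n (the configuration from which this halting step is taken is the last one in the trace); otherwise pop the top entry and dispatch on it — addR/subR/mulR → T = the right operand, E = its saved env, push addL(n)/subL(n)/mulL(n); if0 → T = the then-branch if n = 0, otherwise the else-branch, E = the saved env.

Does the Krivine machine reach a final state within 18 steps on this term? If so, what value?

Answer: DIVERGES (no final state within 18 steps)

Execution trace:
step 0: <T=((λx. (x x)) (λx. (x x))), E=∅, St=∅>
step 1: <T=(λx. (x x)), E=∅, St=[thunk]>
step 2: <T=(x x), E={x↦thunk((λx. (x x)), ∅)}, St=∅>
step 3: <T=x, E={x↦thunk((λx. (x x)), ∅)}, St=[thunk]>
step 4: <T=(λx. (x x)), E=∅, St=[thunk]>
step 5: <T=(x x), E={x↦thunk(x, {x↦thunk((λx. (x x)), ∅)})}, St=∅>
step 6: <T=x, E={x↦thunk(x, {x↦thunk((λx. (x x)), ∅)})}, St=[thunk]>
step 7: <T=x, E={x↦thunk((λx. (x x)), ∅)}, St=[thunk]>
step 8: <T=(λx. (x x)), E=∅, St=[thunk]>
step 9: <T=(x x), E={x↦thunk(x, {x↦thunk(x, {x↦thunk((λx. (x x)), ∅)})})}, St=∅>
step 10: <T=x, E={x↦thunk(x, {x↦thunk(x, {x↦thunk((λx. (x x)), ∅)})})}, St=[thunk]>
step 11: <T=x, E={x↦thunk(x, {x↦thunk((λx. (x x)), ∅)})}, St=[thunk]>
step 12: <T=x, E={x↦thunk((λx. (x x)), ∅)}, St=[thunk]>
step 13: <T=(λx. (x x)), E=∅, St=[thunk]>
step 14: <T=(x x), E={x↦thunk(x, {x↦thunk(x, {x↦thunk(x, {x↦thunk((λx. (x x)), ∅)})})})}, St=∅>
step 15: <T=x, E={x↦thunk(x, {x↦thunk(x, {x↦thunk(x, {x↦thunk((λx. (x x)), ∅)})})})}, St=[thunk]>
step 16: <T=x, E={x↦thunk(x, {x↦thunk(x, {x↦thunk((λx. (x x)), ∅)})})}, St=[thunk]>
step 17: <T=x, E={x↦thunk(x, {x↦thunk((λx. (x x)), ∅)})}, St=[thunk]>
step 18: <T=x, E={x↦thunk((λx. (x x)), ∅)}, St=[thunk]>
→ 18 transitions taken and the configuration is still not final: no result within 18 steps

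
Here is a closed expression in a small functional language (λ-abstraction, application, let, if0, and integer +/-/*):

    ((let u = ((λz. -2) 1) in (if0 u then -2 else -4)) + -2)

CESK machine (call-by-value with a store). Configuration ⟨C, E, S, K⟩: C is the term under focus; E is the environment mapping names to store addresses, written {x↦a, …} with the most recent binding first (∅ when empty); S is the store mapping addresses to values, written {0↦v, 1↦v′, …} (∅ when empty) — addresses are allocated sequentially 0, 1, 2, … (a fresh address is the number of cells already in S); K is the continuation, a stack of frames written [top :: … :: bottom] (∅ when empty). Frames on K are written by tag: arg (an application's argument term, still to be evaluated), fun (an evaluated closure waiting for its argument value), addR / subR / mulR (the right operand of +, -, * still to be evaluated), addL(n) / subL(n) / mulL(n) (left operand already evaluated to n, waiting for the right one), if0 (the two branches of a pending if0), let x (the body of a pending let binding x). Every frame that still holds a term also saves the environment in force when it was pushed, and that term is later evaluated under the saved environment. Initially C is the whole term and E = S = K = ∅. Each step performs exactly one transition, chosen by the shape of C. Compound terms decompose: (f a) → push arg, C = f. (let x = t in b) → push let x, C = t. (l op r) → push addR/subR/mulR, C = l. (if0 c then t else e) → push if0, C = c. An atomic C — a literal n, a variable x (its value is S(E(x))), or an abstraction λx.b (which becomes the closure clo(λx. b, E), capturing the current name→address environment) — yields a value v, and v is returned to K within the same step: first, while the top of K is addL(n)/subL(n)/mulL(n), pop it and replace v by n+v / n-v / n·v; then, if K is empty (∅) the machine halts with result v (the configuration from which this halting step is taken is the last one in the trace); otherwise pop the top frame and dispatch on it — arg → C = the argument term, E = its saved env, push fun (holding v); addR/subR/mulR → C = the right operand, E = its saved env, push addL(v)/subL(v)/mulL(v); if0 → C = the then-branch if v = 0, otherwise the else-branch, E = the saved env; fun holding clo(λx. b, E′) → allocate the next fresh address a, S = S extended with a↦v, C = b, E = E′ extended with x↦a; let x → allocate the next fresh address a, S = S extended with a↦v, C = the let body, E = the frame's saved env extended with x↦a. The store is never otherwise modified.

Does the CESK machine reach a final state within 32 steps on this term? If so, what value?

Answer: -6

Derivation:
[0] <C=((let u = ((λz. -2) 1) in (if0 u then -2 else -4)) + -2), E=∅, S=∅, K=∅>
[1] <C=(let u = ((λz. -2) 1) in (if0 u then -2 else -4)), E=∅, S=∅, K=[addR]>
[2] <C=((λz. -2) 1), E=∅, S=∅, K=[let u :: addR]>
[3] <C=(λz. -2), E=∅, S=∅, K=[arg :: let u :: addR]>
[4] <C=1, E=∅, S=∅, K=[fun :: let u :: addR]>
[5] <C=-2, E={z↦0}, S={0↦1}, K=[let u :: addR]>
[6] <C=(if0 u then -2 else -4), E={u↦1}, S={0↦1, 1↦-2}, K=[addR]>
[7] <C=u, E={u↦1}, S={0↦1, 1↦-2}, K=[if0 :: addR]>
[8] <C=-4, E={u↦1}, S={0↦1, 1↦-2}, K=[addR]>
[9] <C=-2, E=∅, S={0↦1, 1↦-2}, K=[addL(-4)]>
→ final value -6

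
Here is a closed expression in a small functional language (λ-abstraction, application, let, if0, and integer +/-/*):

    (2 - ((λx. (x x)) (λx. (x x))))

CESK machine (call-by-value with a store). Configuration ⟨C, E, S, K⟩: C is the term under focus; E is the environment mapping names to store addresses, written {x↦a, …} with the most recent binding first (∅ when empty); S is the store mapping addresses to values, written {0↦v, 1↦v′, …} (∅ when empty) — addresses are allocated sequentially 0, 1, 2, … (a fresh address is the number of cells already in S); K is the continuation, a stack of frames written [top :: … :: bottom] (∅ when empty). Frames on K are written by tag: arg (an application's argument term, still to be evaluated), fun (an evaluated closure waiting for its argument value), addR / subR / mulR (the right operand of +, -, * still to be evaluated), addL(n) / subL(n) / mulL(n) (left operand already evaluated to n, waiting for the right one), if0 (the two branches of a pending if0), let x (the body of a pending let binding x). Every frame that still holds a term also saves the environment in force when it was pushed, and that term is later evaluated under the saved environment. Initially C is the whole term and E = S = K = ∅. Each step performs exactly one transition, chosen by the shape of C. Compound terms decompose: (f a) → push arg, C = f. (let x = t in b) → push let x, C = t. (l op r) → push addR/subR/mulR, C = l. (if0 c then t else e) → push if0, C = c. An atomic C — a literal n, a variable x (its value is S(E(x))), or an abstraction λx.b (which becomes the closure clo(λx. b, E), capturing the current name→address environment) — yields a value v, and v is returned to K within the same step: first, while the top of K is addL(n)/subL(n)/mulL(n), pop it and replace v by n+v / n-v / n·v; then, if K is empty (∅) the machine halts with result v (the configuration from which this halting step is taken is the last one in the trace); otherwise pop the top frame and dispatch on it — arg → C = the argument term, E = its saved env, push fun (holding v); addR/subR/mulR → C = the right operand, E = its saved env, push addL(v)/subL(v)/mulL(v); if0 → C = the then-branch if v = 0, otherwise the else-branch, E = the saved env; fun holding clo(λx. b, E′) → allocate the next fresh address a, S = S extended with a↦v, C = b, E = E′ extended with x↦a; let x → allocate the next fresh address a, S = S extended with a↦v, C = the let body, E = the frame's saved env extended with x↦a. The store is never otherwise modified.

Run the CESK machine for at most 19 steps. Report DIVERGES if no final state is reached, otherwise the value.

0. ⟨C=(2 - ((λx. (x x)) (λx. (x x)))); E=∅; S=∅; K=∅⟩
1. ⟨C=2; E=∅; S=∅; K=[subR]⟩
2. ⟨C=((λx. (x x)) (λx. (x x))); E=∅; S=∅; K=[subL(2)]⟩
3. ⟨C=(λx. (x x)); E=∅; S=∅; K=[arg :: subL(2)]⟩
4. ⟨C=(λx. (x x)); E=∅; S=∅; K=[fun :: subL(2)]⟩
5. ⟨C=(x x); E={x↦0}; S={0↦clo(λx. (x x), ∅)}; K=[subL(2)]⟩
6. ⟨C=x; E={x↦0}; S={0↦clo(λx. (x x), ∅)}; K=[arg :: subL(2)]⟩
7. ⟨C=x; E={x↦0}; S={0↦clo(λx. (x x), ∅)}; K=[fun :: subL(2)]⟩
8. ⟨C=(x x); E={x↦1}; S={0↦clo(λx. (x x), ∅), 1↦clo(λx. (x x), ∅)}; K=[subL(2)]⟩
9. ⟨C=x; E={x↦1}; S={0↦clo(λx. (x x), ∅), 1↦clo(λx. (x x), ∅)}; K=[arg :: subL(2)]⟩
10. ⟨C=x; E={x↦1}; S={0↦clo(λx. (x x), ∅), 1↦clo(λx. (x x), ∅)}; K=[fun :: subL(2)]⟩
11. ⟨C=(x x); E={x↦2}; S={0↦clo(λx. (x x), ∅), 1↦clo(λx. (x x), ∅), 2↦clo(λx. (x x), ∅)}; K=[subL(2)]⟩
12. ⟨C=x; E={x↦2}; S={0↦clo(λx. (x x), ∅), 1↦clo(λx. (x x), ∅), 2↦clo(λx. (x x), ∅)}; K=[arg :: subL(2)]⟩
13. ⟨C=x; E={x↦2}; S={0↦clo(λx. (x x), ∅), 1↦clo(λx. (x x), ∅), 2↦clo(λx. (x x), ∅)}; K=[fun :: subL(2)]⟩
14. ⟨C=(x x); E={x↦3}; S={0↦clo(λx. (x x), ∅), 1↦clo(λx. (x x), ∅), 2↦clo(λx. (x x), ∅), 3↦clo(λx. (x x), ∅)}; K=[subL(2)]⟩
15. ⟨C=x; E={x↦3}; S={0↦clo(λx. (x x), ∅), 1↦clo(λx. (x x), ∅), 2↦clo(λx. (x x), ∅), 3↦clo(λx. (x x), ∅)}; K=[arg :: subL(2)]⟩
16. ⟨C=x; E={x↦3}; S={0↦clo(λx. (x x), ∅), 1↦clo(λx. (x x), ∅), 2↦clo(λx. (x x), ∅), 3↦clo(λx. (x x), ∅)}; K=[fun :: subL(2)]⟩
17. ⟨C=(x x); E={x↦4}; S={0↦clo(λx. (x x), ∅), 1↦clo(λx. (x x), ∅), 2↦clo(λx. (x x), ∅), 3↦clo(λx. (x x), ∅), 4↦clo(λx. (x x), ∅)}; K=[subL(2)]⟩
18. ⟨C=x; E={x↦4}; S={0↦clo(λx. (x x), ∅), 1↦clo(λx. (x x), ∅), 2↦clo(λx. (x x), ∅), 3↦clo(λx. (x x), ∅), 4↦clo(λx. (x x), ∅)}; K=[arg :: subL(2)]⟩
19. ⟨C=x; E={x↦4}; S={0↦clo(λx. (x x), ∅), 1↦clo(λx. (x x), ∅), 2↦clo(λx. (x x), ∅), 3↦clo(λx. (x x), ∅), 4↦clo(λx. (x x), ∅)}; K=[fun :: subL(2)]⟩
→ 19 transitions taken and the configuration is still not final: no result within 19 steps

Answer: DIVERGES (no final state within 19 steps)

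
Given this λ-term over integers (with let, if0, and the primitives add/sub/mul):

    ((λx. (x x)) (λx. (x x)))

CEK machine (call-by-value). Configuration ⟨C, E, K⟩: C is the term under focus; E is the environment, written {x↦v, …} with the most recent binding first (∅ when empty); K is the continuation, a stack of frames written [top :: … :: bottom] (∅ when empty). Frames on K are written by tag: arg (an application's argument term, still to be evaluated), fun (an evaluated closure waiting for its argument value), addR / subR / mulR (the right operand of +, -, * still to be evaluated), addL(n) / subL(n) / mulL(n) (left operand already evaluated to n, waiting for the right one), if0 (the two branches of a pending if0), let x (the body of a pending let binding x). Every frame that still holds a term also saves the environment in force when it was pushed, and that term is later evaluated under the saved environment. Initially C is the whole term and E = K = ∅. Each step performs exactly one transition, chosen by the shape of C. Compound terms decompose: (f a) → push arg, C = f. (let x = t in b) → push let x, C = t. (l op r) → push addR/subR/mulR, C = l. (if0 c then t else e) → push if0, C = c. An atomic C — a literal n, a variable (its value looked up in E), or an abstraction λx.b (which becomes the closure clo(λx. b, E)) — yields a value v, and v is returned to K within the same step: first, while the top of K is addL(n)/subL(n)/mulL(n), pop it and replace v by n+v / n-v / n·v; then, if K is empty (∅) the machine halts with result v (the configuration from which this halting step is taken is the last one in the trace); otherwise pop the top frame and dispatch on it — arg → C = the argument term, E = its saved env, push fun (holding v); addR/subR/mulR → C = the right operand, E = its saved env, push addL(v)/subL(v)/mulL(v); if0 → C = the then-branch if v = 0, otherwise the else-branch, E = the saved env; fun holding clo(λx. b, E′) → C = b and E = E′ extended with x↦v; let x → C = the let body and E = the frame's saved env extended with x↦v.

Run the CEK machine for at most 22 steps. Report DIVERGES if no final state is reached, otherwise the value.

0. <C=((λx. (x x)) (λx. (x x))), E=∅, K=∅>
1. <C=(λx. (x x)), E=∅, K=[arg]>
2. <C=(λx. (x x)), E=∅, K=[fun]>
3. <C=(x x), E={x↦clo(λx. (x x), ∅)}, K=∅>
4. <C=x, E={x↦clo(λx. (x x), ∅)}, K=[arg]>
5. <C=x, E={x↦clo(λx. (x x), ∅)}, K=[fun]>
… configuration repeats with period 3 (steps 3–5 recur indefinitely) …

Answer: DIVERGES (no final state within 22 steps)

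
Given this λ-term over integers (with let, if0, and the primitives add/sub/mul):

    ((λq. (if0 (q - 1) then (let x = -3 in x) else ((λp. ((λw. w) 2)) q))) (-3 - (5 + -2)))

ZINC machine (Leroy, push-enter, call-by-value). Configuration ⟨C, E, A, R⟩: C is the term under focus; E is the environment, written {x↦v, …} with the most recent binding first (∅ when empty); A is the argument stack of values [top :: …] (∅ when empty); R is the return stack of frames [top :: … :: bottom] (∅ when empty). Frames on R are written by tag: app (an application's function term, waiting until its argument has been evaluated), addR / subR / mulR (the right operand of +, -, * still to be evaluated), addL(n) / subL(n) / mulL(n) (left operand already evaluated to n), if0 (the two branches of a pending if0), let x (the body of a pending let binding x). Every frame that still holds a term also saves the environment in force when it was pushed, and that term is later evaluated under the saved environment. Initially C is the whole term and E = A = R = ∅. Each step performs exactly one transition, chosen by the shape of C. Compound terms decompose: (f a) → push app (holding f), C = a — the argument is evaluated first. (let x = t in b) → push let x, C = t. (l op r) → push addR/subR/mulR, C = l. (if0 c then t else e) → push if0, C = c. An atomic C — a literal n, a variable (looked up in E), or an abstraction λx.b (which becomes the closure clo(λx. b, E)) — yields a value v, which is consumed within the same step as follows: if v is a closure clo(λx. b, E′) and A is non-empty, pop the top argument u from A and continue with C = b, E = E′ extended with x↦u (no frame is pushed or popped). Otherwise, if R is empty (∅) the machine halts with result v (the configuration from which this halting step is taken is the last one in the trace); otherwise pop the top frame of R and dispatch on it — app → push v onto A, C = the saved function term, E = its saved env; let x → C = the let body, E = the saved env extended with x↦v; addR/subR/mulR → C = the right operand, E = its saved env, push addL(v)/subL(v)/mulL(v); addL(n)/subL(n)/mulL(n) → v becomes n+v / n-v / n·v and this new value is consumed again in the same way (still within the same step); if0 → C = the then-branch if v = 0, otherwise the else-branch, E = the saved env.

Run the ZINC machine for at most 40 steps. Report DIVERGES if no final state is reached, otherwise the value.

Answer: 2

Machine steps:
0. ⟨C=((λq. (if0 (q - 1) then (let x = -3 in x) else ((λp. ((λw. w) 2)) q))) (-3 - (5 + -2))); E=∅; A=∅; R=∅⟩
1. ⟨C=(-3 - (5 + -2)); E=∅; A=∅; R=[app]⟩
2. ⟨C=-3; E=∅; A=∅; R=[subR :: app]⟩
3. ⟨C=(5 + -2); E=∅; A=∅; R=[subL(-3) :: app]⟩
4. ⟨C=5; E=∅; A=∅; R=[addR :: subL(-3) :: app]⟩
5. ⟨C=-2; E=∅; A=∅; R=[addL(5) :: subL(-3) :: app]⟩
6. ⟨C=(λq. (if0 (q - 1) then (let x = -3 in x) else ((λp. ((λw. w) 2)) q))); E=∅; A=[-6]; R=∅⟩
7. ⟨C=(if0 (q - 1) then (let x = -3 in x) else ((λp. ((λw. w) 2)) q)); E={q↦-6}; A=∅; R=∅⟩
8. ⟨C=(q - 1); E={q↦-6}; A=∅; R=[if0]⟩
9. ⟨C=q; E={q↦-6}; A=∅; R=[subR :: if0]⟩
10. ⟨C=1; E={q↦-6}; A=∅; R=[subL(-6) :: if0]⟩
11. ⟨C=((λp. ((λw. w) 2)) q); E={q↦-6}; A=∅; R=∅⟩
12. ⟨C=q; E={q↦-6}; A=∅; R=[app]⟩
13. ⟨C=(λp. ((λw. w) 2)); E={q↦-6}; A=[-6]; R=∅⟩
14. ⟨C=((λw. w) 2); E={p↦-6, q↦-6}; A=∅; R=∅⟩
15. ⟨C=2; E={p↦-6, q↦-6}; A=∅; R=[app]⟩
16. ⟨C=(λw. w); E={p↦-6, q↦-6}; A=[2]; R=∅⟩
17. ⟨C=w; E={w↦2, p↦-6, q↦-6}; A=∅; R=∅⟩
→ final value 2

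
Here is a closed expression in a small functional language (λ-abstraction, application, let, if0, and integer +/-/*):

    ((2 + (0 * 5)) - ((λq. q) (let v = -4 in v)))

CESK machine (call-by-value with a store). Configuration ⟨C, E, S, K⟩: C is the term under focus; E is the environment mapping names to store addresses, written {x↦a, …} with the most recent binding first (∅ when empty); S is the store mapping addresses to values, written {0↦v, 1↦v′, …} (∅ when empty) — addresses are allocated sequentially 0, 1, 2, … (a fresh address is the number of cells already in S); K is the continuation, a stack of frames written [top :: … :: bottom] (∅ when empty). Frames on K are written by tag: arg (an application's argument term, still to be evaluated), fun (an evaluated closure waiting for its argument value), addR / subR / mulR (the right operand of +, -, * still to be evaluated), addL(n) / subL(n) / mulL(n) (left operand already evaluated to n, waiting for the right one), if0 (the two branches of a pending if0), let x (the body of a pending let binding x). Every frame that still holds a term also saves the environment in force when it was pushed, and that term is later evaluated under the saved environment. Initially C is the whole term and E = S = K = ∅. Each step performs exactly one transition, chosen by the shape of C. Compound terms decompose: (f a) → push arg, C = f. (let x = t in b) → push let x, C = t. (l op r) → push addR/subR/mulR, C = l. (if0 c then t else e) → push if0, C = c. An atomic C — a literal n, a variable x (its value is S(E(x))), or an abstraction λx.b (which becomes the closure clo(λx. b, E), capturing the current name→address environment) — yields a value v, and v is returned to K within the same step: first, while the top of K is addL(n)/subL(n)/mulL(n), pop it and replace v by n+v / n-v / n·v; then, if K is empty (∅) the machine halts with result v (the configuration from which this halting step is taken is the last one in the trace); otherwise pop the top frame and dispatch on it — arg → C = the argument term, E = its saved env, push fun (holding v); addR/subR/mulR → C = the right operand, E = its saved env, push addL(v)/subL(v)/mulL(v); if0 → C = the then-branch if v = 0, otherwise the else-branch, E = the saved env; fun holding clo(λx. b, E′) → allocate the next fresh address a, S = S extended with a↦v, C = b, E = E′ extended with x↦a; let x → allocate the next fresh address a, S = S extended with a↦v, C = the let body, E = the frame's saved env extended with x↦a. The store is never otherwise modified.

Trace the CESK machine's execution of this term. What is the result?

Answer: 6

Derivation:
step 0: ⟨C=((2 + (0 * 5)) - ((λq. q) (let v = -4 in v))); E=∅; S=∅; K=∅⟩
step 1: ⟨C=(2 + (0 * 5)); E=∅; S=∅; K=[subR]⟩
step 2: ⟨C=2; E=∅; S=∅; K=[addR :: subR]⟩
step 3: ⟨C=(0 * 5); E=∅; S=∅; K=[addL(2) :: subR]⟩
step 4: ⟨C=0; E=∅; S=∅; K=[mulR :: addL(2) :: subR]⟩
step 5: ⟨C=5; E=∅; S=∅; K=[mulL(0) :: addL(2) :: subR]⟩
step 6: ⟨C=((λq. q) (let v = -4 in v)); E=∅; S=∅; K=[subL(2)]⟩
step 7: ⟨C=(λq. q); E=∅; S=∅; K=[arg :: subL(2)]⟩
step 8: ⟨C=(let v = -4 in v); E=∅; S=∅; K=[fun :: subL(2)]⟩
step 9: ⟨C=-4; E=∅; S=∅; K=[let v :: fun :: subL(2)]⟩
step 10: ⟨C=v; E={v↦0}; S={0↦-4}; K=[fun :: subL(2)]⟩
step 11: ⟨C=q; E={q↦1}; S={0↦-4, 1↦-4}; K=[subL(2)]⟩
→ final value 6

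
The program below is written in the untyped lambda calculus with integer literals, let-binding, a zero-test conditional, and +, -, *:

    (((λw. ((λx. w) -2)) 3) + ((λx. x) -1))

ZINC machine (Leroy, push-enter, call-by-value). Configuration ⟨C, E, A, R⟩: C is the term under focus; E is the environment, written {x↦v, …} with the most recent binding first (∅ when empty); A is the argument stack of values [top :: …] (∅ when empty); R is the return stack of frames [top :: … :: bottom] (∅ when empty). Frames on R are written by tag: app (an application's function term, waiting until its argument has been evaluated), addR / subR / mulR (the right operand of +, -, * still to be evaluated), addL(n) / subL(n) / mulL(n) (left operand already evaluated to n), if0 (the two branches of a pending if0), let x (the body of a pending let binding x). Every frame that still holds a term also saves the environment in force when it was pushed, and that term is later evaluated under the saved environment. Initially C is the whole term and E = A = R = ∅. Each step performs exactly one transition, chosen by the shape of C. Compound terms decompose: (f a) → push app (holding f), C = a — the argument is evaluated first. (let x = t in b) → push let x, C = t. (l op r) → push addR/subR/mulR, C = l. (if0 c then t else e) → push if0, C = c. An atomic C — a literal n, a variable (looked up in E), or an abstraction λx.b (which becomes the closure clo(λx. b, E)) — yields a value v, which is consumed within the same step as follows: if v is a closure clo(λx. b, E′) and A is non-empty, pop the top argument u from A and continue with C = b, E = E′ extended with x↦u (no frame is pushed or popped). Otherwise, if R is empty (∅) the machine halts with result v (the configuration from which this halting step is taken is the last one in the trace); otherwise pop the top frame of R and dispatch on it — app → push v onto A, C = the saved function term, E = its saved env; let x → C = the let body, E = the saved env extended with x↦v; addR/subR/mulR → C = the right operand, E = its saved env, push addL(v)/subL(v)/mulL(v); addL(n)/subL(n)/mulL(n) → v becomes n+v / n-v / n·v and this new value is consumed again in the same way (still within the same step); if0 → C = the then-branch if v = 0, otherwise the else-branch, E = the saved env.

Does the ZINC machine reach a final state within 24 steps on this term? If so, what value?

0. ⟨C=(((λw. ((λx. w) -2)) 3) + ((λx. x) -1)); E=∅; A=∅; R=∅⟩
1. ⟨C=((λw. ((λx. w) -2)) 3); E=∅; A=∅; R=[addR]⟩
2. ⟨C=3; E=∅; A=∅; R=[app :: addR]⟩
3. ⟨C=(λw. ((λx. w) -2)); E=∅; A=[3]; R=[addR]⟩
4. ⟨C=((λx. w) -2); E={w↦3}; A=∅; R=[addR]⟩
5. ⟨C=-2; E={w↦3}; A=∅; R=[app :: addR]⟩
6. ⟨C=(λx. w); E={w↦3}; A=[-2]; R=[addR]⟩
7. ⟨C=w; E={x↦-2, w↦3}; A=∅; R=[addR]⟩
8. ⟨C=((λx. x) -1); E=∅; A=∅; R=[addL(3)]⟩
9. ⟨C=-1; E=∅; A=∅; R=[app :: addL(3)]⟩
10. ⟨C=(λx. x); E=∅; A=[-1]; R=[addL(3)]⟩
11. ⟨C=x; E={x↦-1}; A=∅; R=[addL(3)]⟩
→ final value 2

Answer: 2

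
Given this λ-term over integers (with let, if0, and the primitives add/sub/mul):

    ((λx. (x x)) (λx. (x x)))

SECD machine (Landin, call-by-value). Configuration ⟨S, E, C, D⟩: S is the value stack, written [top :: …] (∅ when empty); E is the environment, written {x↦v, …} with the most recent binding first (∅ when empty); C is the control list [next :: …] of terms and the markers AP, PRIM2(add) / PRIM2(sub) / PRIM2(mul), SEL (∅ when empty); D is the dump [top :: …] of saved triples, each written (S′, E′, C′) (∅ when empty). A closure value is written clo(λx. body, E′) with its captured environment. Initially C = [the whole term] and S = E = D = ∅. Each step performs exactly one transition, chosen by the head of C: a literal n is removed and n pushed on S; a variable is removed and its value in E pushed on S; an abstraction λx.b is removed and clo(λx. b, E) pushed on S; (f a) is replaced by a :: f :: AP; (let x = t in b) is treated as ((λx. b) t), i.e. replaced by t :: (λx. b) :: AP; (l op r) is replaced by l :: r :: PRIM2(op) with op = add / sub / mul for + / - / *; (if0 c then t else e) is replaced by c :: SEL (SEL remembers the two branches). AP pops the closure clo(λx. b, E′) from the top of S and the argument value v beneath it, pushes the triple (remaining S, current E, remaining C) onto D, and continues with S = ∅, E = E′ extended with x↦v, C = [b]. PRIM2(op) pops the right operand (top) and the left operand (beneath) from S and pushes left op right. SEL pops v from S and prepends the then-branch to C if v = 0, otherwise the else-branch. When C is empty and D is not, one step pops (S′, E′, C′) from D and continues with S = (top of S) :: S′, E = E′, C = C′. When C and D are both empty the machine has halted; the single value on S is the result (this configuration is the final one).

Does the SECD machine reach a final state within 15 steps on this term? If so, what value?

[0] ⟨S=∅; E=∅; C=[((λx. (x x)) (λx. (x x)))]; D=∅⟩
[1] ⟨S=∅; E=∅; C=[(λx. (x x)) :: (λx. (x x)) :: AP]; D=∅⟩
[2] ⟨S=[clo(λx. (x x), ∅)]; E=∅; C=[(λx. (x x)) :: AP]; D=∅⟩
[3] ⟨S=[clo(λx. (x x), ∅) :: clo(λx. (x x), ∅)]; E=∅; C=[AP]; D=∅⟩
[4] ⟨S=∅; E={x↦clo(λx. (x x), ∅)}; C=[(x x)]; D=[(∅, ∅, ∅)]⟩
[5] ⟨S=∅; E={x↦clo(λx. (x x), ∅)}; C=[x :: x :: AP]; D=[(∅, ∅, ∅)]⟩
[6] ⟨S=[clo(λx. (x x), ∅)]; E={x↦clo(λx. (x x), ∅)}; C=[x :: AP]; D=[(∅, ∅, ∅)]⟩
[7] ⟨S=[clo(λx. (x x), ∅) :: clo(λx. (x x), ∅)]; E={x↦clo(λx. (x x), ∅)}; C=[AP]; D=[(∅, ∅, ∅)]⟩
[8] ⟨S=∅; E={x↦clo(λx. (x x), ∅)}; C=[(x x)]; D=[(∅, {x↦clo(λx. (x x), ∅)}, ∅) :: (∅, ∅, ∅)]⟩
[9] ⟨S=∅; E={x↦clo(λx. (x x), ∅)}; C=[x :: x :: AP]; D=[(∅, {x↦clo(λx. (x x), ∅)}, ∅) :: (∅, ∅, ∅)]⟩
[10] ⟨S=[clo(λx. (x x), ∅)]; E={x↦clo(λx. (x x), ∅)}; C=[x :: AP]; D=[(∅, {x↦clo(λx. (x x), ∅)}, ∅) :: (∅, ∅, ∅)]⟩
[11] ⟨S=[clo(λx. (x x), ∅) :: clo(λx. (x x), ∅)]; E={x↦clo(λx. (x x), ∅)}; C=[AP]; D=[(∅, {x↦clo(λx. (x x), ∅)}, ∅) :: (∅, ∅, ∅)]⟩
[12] ⟨S=∅; E={x↦clo(λx. (x x), ∅)}; C=[(x x)]; D=[(∅, {x↦clo(λx. (x x), ∅)}, ∅) :: (∅, {x↦clo(λx. (x x), ∅)}, ∅) :: (∅, ∅, ∅)]⟩
[13] ⟨S=∅; E={x↦clo(λx. (x x), ∅)}; C=[x :: x :: AP]; D=[(∅, {x↦clo(λx. (x x), ∅)}, ∅) :: (∅, {x↦clo(λx. (x x), ∅)}, ∅) :: (∅, ∅, ∅)]⟩
[14] ⟨S=[clo(λx. (x x), ∅)]; E={x↦clo(λx. (x x), ∅)}; C=[x :: AP]; D=[(∅, {x↦clo(λx. (x x), ∅)}, ∅) :: (∅, {x↦clo(λx. (x x), ∅)}, ∅) :: (∅, ∅, ∅)]⟩
[15] ⟨S=[clo(λx. (x x), ∅) :: clo(λx. (x x), ∅)]; E={x↦clo(λx. (x x), ∅)}; C=[AP]; D=[(∅, {x↦clo(λx. (x x), ∅)}, ∅) :: (∅, {x↦clo(λx. (x x), ∅)}, ∅) :: (∅, ∅, ∅)]⟩
→ 15 transitions taken and the configuration is still not final: no result within 15 steps

Answer: DIVERGES (no final state within 15 steps)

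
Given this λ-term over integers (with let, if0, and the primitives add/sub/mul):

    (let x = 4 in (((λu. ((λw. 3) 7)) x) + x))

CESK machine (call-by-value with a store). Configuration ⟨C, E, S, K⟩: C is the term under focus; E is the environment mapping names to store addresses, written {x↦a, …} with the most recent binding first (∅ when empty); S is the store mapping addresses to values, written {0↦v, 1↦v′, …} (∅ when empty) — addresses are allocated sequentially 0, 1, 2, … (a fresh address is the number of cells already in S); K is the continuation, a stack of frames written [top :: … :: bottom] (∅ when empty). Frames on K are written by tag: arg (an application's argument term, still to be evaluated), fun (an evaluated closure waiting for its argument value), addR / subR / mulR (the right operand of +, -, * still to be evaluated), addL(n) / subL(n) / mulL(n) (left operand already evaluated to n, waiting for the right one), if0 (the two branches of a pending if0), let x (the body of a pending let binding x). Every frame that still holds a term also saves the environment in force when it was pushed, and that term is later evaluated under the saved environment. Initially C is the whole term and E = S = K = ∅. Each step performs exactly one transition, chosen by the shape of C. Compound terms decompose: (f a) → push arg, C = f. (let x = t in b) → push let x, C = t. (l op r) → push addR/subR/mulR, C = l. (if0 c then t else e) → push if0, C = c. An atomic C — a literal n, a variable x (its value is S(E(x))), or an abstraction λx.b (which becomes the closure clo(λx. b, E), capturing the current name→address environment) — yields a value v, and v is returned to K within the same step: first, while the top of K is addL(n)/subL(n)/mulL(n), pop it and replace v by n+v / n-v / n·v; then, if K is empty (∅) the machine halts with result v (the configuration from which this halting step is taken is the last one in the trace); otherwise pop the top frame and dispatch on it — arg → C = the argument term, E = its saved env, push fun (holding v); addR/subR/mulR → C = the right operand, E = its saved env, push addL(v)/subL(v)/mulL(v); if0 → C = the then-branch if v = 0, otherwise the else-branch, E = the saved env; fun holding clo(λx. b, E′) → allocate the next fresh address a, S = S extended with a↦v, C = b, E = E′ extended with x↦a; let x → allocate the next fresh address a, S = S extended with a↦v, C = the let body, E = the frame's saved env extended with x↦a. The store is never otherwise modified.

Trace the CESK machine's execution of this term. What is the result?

Answer: 7

Execution trace:
0. [C=(let x = 4 in (((λu. ((λw. 3) 7)) x) + x)) | E=∅ | S=∅ | K=∅]
1. [C=4 | E=∅ | S=∅ | K=[let x]]
2. [C=(((λu. ((λw. 3) 7)) x) + x) | E={x↦0} | S={0↦4} | K=∅]
3. [C=((λu. ((λw. 3) 7)) x) | E={x↦0} | S={0↦4} | K=[addR]]
4. [C=(λu. ((λw. 3) 7)) | E={x↦0} | S={0↦4} | K=[arg :: addR]]
5. [C=x | E={x↦0} | S={0↦4} | K=[fun :: addR]]
6. [C=((λw. 3) 7) | E={u↦1, x↦0} | S={0↦4, 1↦4} | K=[addR]]
7. [C=(λw. 3) | E={u↦1, x↦0} | S={0↦4, 1↦4} | K=[arg :: addR]]
8. [C=7 | E={u↦1, x↦0} | S={0↦4, 1↦4} | K=[fun :: addR]]
9. [C=3 | E={w↦2, u↦1, x↦0} | S={0↦4, 1↦4, 2↦7} | K=[addR]]
10. [C=x | E={x↦0} | S={0↦4, 1↦4, 2↦7} | K=[addL(3)]]
→ final value 7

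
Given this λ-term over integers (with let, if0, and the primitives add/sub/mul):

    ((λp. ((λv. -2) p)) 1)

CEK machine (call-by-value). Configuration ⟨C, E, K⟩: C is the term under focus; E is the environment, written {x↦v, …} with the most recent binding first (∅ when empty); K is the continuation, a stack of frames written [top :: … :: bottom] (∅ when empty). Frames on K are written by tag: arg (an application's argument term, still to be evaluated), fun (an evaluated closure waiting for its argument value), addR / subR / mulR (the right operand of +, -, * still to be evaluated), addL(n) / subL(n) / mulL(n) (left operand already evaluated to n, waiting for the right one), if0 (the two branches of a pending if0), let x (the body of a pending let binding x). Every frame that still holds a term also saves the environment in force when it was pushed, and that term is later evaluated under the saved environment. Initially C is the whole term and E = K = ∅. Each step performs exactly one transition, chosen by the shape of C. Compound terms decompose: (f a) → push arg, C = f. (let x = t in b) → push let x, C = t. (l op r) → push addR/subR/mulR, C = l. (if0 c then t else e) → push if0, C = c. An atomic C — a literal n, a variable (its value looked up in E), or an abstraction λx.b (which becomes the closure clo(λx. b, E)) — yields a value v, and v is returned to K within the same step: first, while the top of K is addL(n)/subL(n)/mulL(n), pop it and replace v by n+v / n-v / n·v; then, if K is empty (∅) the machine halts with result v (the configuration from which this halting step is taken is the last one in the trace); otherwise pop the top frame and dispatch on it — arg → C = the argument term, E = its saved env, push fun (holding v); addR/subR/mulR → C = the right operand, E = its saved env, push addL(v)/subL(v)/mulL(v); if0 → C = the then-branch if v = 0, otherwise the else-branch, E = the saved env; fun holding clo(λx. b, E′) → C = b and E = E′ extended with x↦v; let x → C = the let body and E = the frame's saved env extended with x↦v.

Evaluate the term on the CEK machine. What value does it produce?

Answer: -2

Machine steps:
[0] <C=((λp. ((λv. -2) p)) 1), E=∅, K=∅>
[1] <C=(λp. ((λv. -2) p)), E=∅, K=[arg]>
[2] <C=1, E=∅, K=[fun]>
[3] <C=((λv. -2) p), E={p↦1}, K=∅>
[4] <C=(λv. -2), E={p↦1}, K=[arg]>
[5] <C=p, E={p↦1}, K=[fun]>
[6] <C=-2, E={v↦1, p↦1}, K=∅>
→ final value -2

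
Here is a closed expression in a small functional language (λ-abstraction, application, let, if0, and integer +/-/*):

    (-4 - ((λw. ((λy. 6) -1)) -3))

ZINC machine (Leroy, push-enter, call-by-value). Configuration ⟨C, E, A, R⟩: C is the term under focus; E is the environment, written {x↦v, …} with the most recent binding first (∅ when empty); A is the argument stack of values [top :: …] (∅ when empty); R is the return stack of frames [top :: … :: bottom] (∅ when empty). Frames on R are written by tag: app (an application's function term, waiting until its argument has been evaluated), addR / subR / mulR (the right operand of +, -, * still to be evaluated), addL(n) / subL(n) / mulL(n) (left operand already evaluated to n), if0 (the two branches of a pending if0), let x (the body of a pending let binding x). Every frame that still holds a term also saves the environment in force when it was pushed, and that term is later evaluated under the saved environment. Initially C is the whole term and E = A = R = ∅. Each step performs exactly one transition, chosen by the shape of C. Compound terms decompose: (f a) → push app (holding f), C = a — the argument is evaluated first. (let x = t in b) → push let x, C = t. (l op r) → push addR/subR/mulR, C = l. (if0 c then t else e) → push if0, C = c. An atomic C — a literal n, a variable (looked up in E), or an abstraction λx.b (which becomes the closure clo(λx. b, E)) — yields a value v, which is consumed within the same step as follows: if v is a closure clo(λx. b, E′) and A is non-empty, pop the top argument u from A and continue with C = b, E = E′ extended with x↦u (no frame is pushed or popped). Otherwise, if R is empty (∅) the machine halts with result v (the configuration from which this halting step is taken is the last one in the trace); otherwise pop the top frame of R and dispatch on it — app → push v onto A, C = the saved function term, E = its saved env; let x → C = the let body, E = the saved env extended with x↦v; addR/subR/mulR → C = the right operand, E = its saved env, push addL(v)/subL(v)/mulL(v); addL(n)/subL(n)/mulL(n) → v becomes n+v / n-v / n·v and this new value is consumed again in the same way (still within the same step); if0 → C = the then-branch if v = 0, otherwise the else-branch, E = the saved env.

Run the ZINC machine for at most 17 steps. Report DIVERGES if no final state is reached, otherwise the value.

Answer: -10

Derivation:
step 0: ⟨C=(-4 - ((λw. ((λy. 6) -1)) -3)); E=∅; A=∅; R=∅⟩
step 1: ⟨C=-4; E=∅; A=∅; R=[subR]⟩
step 2: ⟨C=((λw. ((λy. 6) -1)) -3); E=∅; A=∅; R=[subL(-4)]⟩
step 3: ⟨C=-3; E=∅; A=∅; R=[app :: subL(-4)]⟩
step 4: ⟨C=(λw. ((λy. 6) -1)); E=∅; A=[-3]; R=[subL(-4)]⟩
step 5: ⟨C=((λy. 6) -1); E={w↦-3}; A=∅; R=[subL(-4)]⟩
step 6: ⟨C=-1; E={w↦-3}; A=∅; R=[app :: subL(-4)]⟩
step 7: ⟨C=(λy. 6); E={w↦-3}; A=[-1]; R=[subL(-4)]⟩
step 8: ⟨C=6; E={y↦-1, w↦-3}; A=∅; R=[subL(-4)]⟩
→ final value -10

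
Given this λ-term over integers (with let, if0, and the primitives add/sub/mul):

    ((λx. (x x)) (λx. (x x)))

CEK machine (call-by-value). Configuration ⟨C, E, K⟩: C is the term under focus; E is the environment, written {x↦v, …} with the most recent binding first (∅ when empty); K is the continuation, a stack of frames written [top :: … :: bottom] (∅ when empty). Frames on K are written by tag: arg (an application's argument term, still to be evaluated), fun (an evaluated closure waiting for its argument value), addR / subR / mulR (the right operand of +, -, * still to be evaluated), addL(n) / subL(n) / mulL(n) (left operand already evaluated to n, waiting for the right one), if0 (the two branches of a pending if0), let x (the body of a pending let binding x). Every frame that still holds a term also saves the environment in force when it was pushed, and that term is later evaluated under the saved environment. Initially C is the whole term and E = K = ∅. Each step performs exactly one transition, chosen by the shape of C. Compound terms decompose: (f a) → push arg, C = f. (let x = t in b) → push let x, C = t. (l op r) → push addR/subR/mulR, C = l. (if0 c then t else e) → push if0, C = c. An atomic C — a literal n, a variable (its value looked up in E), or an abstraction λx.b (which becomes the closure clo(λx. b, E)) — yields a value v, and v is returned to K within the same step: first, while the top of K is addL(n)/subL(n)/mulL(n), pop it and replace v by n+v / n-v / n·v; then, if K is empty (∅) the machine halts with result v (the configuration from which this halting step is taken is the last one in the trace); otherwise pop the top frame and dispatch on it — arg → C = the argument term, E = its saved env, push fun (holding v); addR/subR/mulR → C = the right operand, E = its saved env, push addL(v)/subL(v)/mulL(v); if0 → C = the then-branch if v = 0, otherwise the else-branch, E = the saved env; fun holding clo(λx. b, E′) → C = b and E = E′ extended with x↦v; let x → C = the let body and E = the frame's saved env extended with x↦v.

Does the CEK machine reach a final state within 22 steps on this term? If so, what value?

Answer: DIVERGES (no final state within 22 steps)

Execution trace:
[0] <C=((λx. (x x)) (λx. (x x))), E=∅, K=∅>
[1] <C=(λx. (x x)), E=∅, K=[arg]>
[2] <C=(λx. (x x)), E=∅, K=[fun]>
[3] <C=(x x), E={x↦clo(λx. (x x), ∅)}, K=∅>
[4] <C=x, E={x↦clo(λx. (x x), ∅)}, K=[arg]>
[5] <C=x, E={x↦clo(λx. (x x), ∅)}, K=[fun]>
… configuration repeats with period 3 (steps 3–5 recur indefinitely) …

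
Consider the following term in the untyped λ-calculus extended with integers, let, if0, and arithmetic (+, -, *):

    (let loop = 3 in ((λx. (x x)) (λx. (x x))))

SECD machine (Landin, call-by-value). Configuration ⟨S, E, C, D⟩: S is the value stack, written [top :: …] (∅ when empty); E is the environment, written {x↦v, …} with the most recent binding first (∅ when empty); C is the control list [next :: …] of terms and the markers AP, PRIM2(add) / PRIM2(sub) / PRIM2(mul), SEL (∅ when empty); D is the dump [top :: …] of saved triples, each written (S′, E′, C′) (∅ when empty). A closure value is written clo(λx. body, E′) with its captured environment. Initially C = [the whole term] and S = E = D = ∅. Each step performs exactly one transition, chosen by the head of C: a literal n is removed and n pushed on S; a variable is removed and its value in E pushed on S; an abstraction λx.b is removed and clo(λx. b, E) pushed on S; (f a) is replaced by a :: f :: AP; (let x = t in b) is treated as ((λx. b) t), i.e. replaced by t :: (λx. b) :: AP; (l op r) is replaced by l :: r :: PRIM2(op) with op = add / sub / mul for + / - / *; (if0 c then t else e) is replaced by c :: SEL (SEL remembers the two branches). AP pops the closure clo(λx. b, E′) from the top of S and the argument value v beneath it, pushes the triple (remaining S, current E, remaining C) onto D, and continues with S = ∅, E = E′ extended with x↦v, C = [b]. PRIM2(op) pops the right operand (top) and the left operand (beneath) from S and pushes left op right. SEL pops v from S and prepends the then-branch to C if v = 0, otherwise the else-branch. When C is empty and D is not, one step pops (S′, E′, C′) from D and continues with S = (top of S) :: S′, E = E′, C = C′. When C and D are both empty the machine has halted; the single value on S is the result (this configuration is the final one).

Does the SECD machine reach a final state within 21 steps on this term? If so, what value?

Answer: DIVERGES (no final state within 21 steps)

Derivation:
step 0: <S=∅, E=∅, C=[(let loop = 3 in ((λx. (x x)) (λx. (x x))))], D=∅>
step 1: <S=∅, E=∅, C=[3 :: (λloop. ((λx. (x x)) (λx. (x x)))) :: AP], D=∅>
step 2: <S=[3], E=∅, C=[(λloop. ((λx. (x x)) (λx. (x x)))) :: AP], D=∅>
step 3: <S=[clo(λloop. ((λx. (x x)) (λx. (x x))), ∅) :: 3], E=∅, C=[AP], D=∅>
step 4: <S=∅, E={loop↦3}, C=[((λx. (x x)) (λx. (x x)))], D=[(∅, ∅, ∅)]>
step 5: <S=∅, E={loop↦3}, C=[(λx. (x x)) :: (λx. (x x)) :: AP], D=[(∅, ∅, ∅)]>
step 6: <S=[clo(λx. (x x), {loop↦3})], E={loop↦3}, C=[(λx. (x x)) :: AP], D=[(∅, ∅, ∅)]>
step 7: <S=[clo(λx. (x x), {loop↦3}) :: clo(λx. (x x), {loop↦3})], E={loop↦3}, C=[AP], D=[(∅, ∅, ∅)]>
step 8: <S=∅, E={x↦clo(λx. (x x), {loop↦3}), loop↦3}, C=[(x x)], D=[(∅, {loop↦3}, ∅) :: (∅, ∅, ∅)]>
step 9: <S=∅, E={x↦clo(λx. (x x), {loop↦3}), loop↦3}, C=[x :: x :: AP], D=[(∅, {loop↦3}, ∅) :: (∅, ∅, ∅)]>
step 10: <S=[clo(λx. (x x), {loop↦3})], E={x↦clo(λx. (x x), {loop↦3}), loop↦3}, C=[x :: AP], D=[(∅, {loop↦3}, ∅) :: (∅, ∅, ∅)]>
step 11: <S=[clo(λx. (x x), {loop↦3}) :: clo(λx. (x x), {loop↦3})], E={x↦clo(λx. (x x), {loop↦3}), loop↦3}, C=[AP], D=[(∅, {loop↦3}, ∅) :: (∅, ∅, ∅)]>
step 12: <S=∅, E={x↦clo(λx. (x x), {loop↦3}), loop↦3}, C=[(x x)], D=[(∅, {x↦clo(λx. (x x), {loop↦3}), loop↦3}, ∅) :: (∅, {loop↦3}, ∅) :: (∅, ∅, ∅)]>
step 13: <S=∅, E={x↦clo(λx. (x x), {loop↦3}), loop↦3}, C=[x :: x :: AP], D=[(∅, {x↦clo(λx. (x x), {loop↦3}), loop↦3}, ∅) :: (∅, {loop↦3}, ∅) :: (∅, ∅, ∅)]>
step 14: <S=[clo(λx. (x x), {loop↦3})], E={x↦clo(λx. (x x), {loop↦3}), loop↦3}, C=[x :: AP], D=[(∅, {x↦clo(λx. (x x), {loop↦3}), loop↦3}, ∅) :: (∅, {loop↦3}, ∅) :: (∅, ∅, ∅)]>
step 15: <S=[clo(λx. (x x), {loop↦3}) :: clo(λx. (x x), {loop↦3})], E={x↦clo(λx. (x x), {loop↦3}), loop↦3}, C=[AP], D=[(∅, {x↦clo(λx. (x x), {loop↦3}), loop↦3}, ∅) :: (∅, {loop↦3}, ∅) :: (∅, ∅, ∅)]>
step 16: <S=∅, E={x↦clo(λx. (x x), {loop↦3}), loop↦3}, C=[(x x)], D=[(∅, {x↦clo(λx. (x x), {loop↦3}), loop↦3}, ∅) :: (∅, {x↦clo(λx. (x x), {loop↦3}), loop↦3}, ∅) :: (∅, {loop↦3}, ∅) :: (∅, ∅, ∅)]>
step 17: <S=∅, E={x↦clo(λx. (x x), {loop↦3}), loop↦3}, C=[x :: x :: AP], D=[(∅, {x↦clo(λx. (x x), {loop↦3}), loop↦3}, ∅) :: (∅, {x↦clo(λx. (x x), {loop↦3}), loop↦3}, ∅) :: (∅, {loop↦3}, ∅) :: (∅, ∅, ∅)]>
step 18: <S=[clo(λx. (x x), {loop↦3})], E={x↦clo(λx. (x x), {loop↦3}), loop↦3}, C=[x :: AP], D=[(∅, {x↦clo(λx. (x x), {loop↦3}), loop↦3}, ∅) :: (∅, {x↦clo(λx. (x x), {loop↦3}), loop↦3}, ∅) :: (∅, {loop↦3}, ∅) :: (∅, ∅, ∅)]>
step 19: <S=[clo(λx. (x x), {loop↦3}) :: clo(λx. (x x), {loop↦3})], E={x↦clo(λx. (x x), {loop↦3}), loop↦3}, C=[AP], D=[(∅, {x↦clo(λx. (x x), {loop↦3}), loop↦3}, ∅) :: (∅, {x↦clo(λx. (x x), {loop↦3}), loop↦3}, ∅) :: (∅, {loop↦3}, ∅) :: (∅, ∅, ∅)]>
step 20: <S=∅, E={x↦clo(λx. (x x), {loop↦3}), loop↦3}, C=[(x x)], D=[(∅, {x↦clo(λx. (x x), {loop↦3}), loop↦3}, ∅) :: (∅, {x↦clo(λx. (x x), {loop↦3}), loop↦3}, ∅) :: (∅, {x↦clo(λx. (x x), {loop↦3}), loop↦3}, ∅) :: (∅, {loop↦3}, ∅) :: (∅, ∅, ∅)]>
step 21: <S=∅, E={x↦clo(λx. (x x), {loop↦3}), loop↦3}, C=[x :: x :: AP], D=[(∅, {x↦clo(λx. (x x), {loop↦3}), loop↦3}, ∅) :: (∅, {x↦clo(λx. (x x), {loop↦3}), loop↦3}, ∅) :: (∅, {x↦clo(λx. (x x), {loop↦3}), loop↦3}, ∅) :: (∅, {loop↦3}, ∅) :: (∅, ∅, ∅)]>
→ 21 transitions taken and the configuration is still not final: no result within 21 steps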